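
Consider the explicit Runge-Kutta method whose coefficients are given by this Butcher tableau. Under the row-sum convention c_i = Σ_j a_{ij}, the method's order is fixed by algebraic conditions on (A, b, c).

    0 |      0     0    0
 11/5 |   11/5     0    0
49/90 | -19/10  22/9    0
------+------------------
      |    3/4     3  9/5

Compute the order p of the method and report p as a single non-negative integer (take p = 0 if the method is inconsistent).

0

b = (3/4, 3, 9/5)
c = (0, 11/5, 49/90)
Ac = (0, 0, 242/45)
Σ b_i: 3/4·1 + 3·1 + 9/5·1 = 111/20 ≠ 1 ⇒ order 0.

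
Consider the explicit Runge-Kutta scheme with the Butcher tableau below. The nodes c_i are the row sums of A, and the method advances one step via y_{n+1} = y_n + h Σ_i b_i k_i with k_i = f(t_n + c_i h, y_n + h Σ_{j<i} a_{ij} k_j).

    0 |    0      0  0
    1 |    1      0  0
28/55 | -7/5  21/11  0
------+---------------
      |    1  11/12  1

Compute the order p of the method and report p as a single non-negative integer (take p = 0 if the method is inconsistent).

b = (1, 11/12, 1)
c = (0, 1, 28/55)
Ac = (0, 0, 21/11)
Σ b_i: 1·1 + 11/12·1 + 1·1 = 35/12 ≠ 1 ⇒ order 0.

0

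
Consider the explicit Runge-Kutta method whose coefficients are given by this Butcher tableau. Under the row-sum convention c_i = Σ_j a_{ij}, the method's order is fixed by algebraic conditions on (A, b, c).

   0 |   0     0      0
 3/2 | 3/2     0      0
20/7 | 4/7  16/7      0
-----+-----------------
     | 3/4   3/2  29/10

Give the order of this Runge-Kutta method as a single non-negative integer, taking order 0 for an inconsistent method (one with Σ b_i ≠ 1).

0

b = (3/4, 3/2, 29/10)
c = (0, 3/2, 20/7)
Ac = (0, 0, 24/7)
Σ b_i: 3/4·1 + 3/2·1 + 29/10·1 = 103/20 ≠ 1 ⇒ order 0.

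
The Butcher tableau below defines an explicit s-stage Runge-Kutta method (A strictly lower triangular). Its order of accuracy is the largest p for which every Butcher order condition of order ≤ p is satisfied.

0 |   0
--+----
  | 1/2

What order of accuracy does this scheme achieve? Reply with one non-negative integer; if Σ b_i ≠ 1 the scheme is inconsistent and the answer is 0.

0

b = (1/2)
c = (0)
Σ b_i: 1/2·1 = 1/2 ≠ 1 ⇒ order 0.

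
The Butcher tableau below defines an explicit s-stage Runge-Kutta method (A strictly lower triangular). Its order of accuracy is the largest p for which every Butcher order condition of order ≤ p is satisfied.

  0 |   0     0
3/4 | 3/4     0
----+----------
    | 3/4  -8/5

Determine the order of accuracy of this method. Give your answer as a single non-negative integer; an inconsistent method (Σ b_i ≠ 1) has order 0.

0

b = (3/4, -8/5)
c = (0, 3/4)
Σ b_i: 3/4·1 + (-8/5)·1 = -17/20 ≠ 1 ⇒ order 0.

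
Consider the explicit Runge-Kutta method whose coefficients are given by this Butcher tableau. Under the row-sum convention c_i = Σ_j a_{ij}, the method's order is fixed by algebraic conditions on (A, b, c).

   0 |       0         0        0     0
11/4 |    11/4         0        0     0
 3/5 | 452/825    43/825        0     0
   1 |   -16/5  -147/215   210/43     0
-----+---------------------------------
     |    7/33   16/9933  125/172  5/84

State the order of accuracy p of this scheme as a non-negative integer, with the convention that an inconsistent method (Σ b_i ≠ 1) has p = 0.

4

b = (7/33, 16/9933, 125/172, 5/84)
c = (0, 11/4, 3/5, 1)
Ac = (0, 0, 43/300, 21/20)
Σ b_i: 7/33·1 + 16/9933·1 + 125/172·1 + 5/84·1 = 1 ✓
b·c: 16/9933·11/4 + 125/172·3/5 + 5/84·1 = 1/2 ✓
b·c²: 16/9933·121/16 + 125/172·9/25 + 5/84·1 = 1/3 ✓
b·Ac: 125/172·43/300 + 5/84·21/20 = 1/6 ✓
b·c³: 16/9933·1331/64 + 125/172·27/125 + 5/84·1 = 1/4 ✓
b·(c∘Ac): 125/172·43/500 + 5/84·21/20 = 1/8 ✓
b·Ac²: 125/172·473/1200 + 5/84·(-273/80) = 1/12 ✓
b·A²c: 5/84·7/10 = 1/24 ✓; 4 stages ⇒ order 4.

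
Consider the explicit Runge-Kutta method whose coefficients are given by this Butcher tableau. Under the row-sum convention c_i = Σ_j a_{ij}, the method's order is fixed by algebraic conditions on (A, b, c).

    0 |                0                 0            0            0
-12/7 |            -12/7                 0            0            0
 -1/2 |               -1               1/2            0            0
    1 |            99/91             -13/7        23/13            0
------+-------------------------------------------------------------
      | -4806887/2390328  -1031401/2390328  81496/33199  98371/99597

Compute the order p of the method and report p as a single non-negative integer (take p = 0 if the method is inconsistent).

b = (-4806887/2390328, -1031401/2390328, 81496/33199, 98371/99597)
c = (0, -12/7, -1/2, 1)
Ac = (0, 0, -6/7, 2929/1274)
Σ b_i: (-4806887/2390328)·1 + (-1031401/2390328)·1 + 81496/33199·1 + 98371/99597·1 = 1 ✓
b·c: (-1031401/2390328)·(-12/7) + 81496/33199·(-1/2) + 98371/99597·1 = 1/2 ✓
b·c²: (-1031401/2390328)·144/49 + 81496/33199·1/4 + 98371/99597·1 = 1/3 ✓
b·Ac: 81496/33199·(-6/7) + 98371/99597·2929/1274 = 1/6 ✓
b·c³: (-1031401/2390328)·(-1728/343) + 81496/33199·(-1/8) + 98371/99597·1 = 284314/99597 ≠ 1/4 ⇒ order 3.
b·(c∘Ac): 81496/33199·3/7 + 98371/99597·2929/1274 = 4633177/1394358 ≠ 1/8
b·Ac²: 81496/33199·72/49 + 98371/99597·(-89455/17836) = -3755473/2788716 ≠ 1/12
b·A²c: 98371/99597·(-138/91) = -49726/33199 ≠ 1/24

3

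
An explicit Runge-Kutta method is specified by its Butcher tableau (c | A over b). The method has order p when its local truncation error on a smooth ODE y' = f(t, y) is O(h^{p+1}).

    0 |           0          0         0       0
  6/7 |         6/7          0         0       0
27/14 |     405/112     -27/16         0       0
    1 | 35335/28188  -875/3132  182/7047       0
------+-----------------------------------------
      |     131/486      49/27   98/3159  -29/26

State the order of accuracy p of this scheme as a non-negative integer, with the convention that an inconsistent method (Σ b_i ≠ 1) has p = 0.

4

b = (131/486, 49/27, 98/3159, -29/26)
c = (0, 6/7, 27/14, 1)
Ac = (0, 0, -81/56, -11/58)
Σ b_i: 131/486·1 + 49/27·1 + 98/3159·1 + (-29/26)·1 = 1 ✓
b·c: 49/27·6/7 + 98/3159·27/14 + (-29/26)·1 = 1/2 ✓
b·c²: 49/27·36/49 + 98/3159·729/196 + (-29/26)·1 = 1/3 ✓
b·Ac: 98/3159·(-81/56) + (-29/26)·(-11/58) = 1/6 ✓
b·c³: 49/27·216/343 + 98/3159·19683/2744 + (-29/26)·1 = 1/4 ✓
b·(c∘Ac): 98/3159·(-2187/784) + (-29/26)·(-11/58) = 1/8 ✓
b·Ac²: 98/3159·(-243/196) + (-29/26)·(-19/174) = 1/12 ✓
b·A²c: (-29/26)·(-13/348) = 1/24 ✓; 4 stages ⇒ order 4.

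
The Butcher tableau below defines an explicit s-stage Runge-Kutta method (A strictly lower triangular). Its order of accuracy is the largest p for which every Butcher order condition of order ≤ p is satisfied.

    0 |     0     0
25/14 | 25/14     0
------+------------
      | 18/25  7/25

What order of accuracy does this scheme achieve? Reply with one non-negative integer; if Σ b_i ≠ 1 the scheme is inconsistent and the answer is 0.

2

b = (18/25, 7/25)
c = (0, 25/14)
Σ b_i: 18/25·1 + 7/25·1 = 1 ✓
b·c: 7/25·25/14 = 1/2 ✓; 2 stages ⇒ order 2.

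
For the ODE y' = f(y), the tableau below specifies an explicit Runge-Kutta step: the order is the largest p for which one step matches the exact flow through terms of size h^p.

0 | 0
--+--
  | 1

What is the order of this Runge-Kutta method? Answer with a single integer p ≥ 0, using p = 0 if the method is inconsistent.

b = (1)
c = (0)
Σ b_i: 1·1 = 1 ✓; 1 stage ⇒ order 1.

1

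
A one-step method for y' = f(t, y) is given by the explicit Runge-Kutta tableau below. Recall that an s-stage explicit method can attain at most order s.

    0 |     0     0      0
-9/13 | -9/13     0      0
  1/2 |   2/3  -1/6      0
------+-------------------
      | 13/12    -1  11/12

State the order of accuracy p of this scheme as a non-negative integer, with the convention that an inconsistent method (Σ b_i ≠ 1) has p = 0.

1

b = (13/12, -1, 11/12)
c = (0, -9/13, 1/2)
Ac = (0, 0, 3/26)
Σ b_i: 13/12·1 + (-1)·1 + 11/12·1 = 1 ✓
b·c: (-1)·(-9/13) + 11/12·1/2 = 359/312 ≠ 1/2 ⇒ order 1.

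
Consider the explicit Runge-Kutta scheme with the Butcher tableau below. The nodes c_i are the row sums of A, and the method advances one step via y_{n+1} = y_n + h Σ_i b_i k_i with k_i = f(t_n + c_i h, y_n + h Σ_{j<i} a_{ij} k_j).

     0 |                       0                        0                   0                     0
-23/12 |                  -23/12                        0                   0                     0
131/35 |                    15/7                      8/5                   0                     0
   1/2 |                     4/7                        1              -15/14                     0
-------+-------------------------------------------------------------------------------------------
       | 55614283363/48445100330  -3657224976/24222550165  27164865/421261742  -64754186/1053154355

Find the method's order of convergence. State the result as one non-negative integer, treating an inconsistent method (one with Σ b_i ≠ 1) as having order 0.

3

b = (55614283363/48445100330, -3657224976/24222550165, 27164865/421261742, -64754186/1053154355)
c = (0, -23/12, 131/35, 1/2)
Ac = (0, 0, -46/15, -3485/588)
Σ b_i: 55614283363/48445100330·1 + (-3657224976/24222550165)·1 + 27164865/421261742·1 + (-64754186/1053154355)·1 = 1 ✓
b·c: (-3657224976/24222550165)·(-23/12) + 27164865/421261742·131/35 + (-64754186/1053154355)·1/2 = 1/2 ✓
b·c²: (-3657224976/24222550165)·529/144 + 27164865/421261742·17161/1225 + (-64754186/1053154355)·1/4 = 1/3 ✓
b·Ac: 27164865/421261742·(-46/15) + (-64754186/1053154355)·(-3485/588) = 1/6 ✓
b·c³: (-3657224976/24222550165)·(-12167/1728) + 27164865/421261742·2248091/42875 + (-64754186/1053154355)·1/8 = 1471802025634/331743621825 ≠ 1/4 ⇒ order 3.
b·(c∘Ac): 27164865/421261742·(-6026/525) + (-64754186/1053154355)·(-3485/1176) = -7051289083/12637852260 ≠ 1/8
b·Ac²: 27164865/421261742·529/90 + (-64754186/1053154355)·(-2799541/246960) = 2855731263487/2653948974600 ≠ 1/12
b·A²c: (-64754186/1053154355)·23/7 = -212763754/1053154355 ≠ 1/24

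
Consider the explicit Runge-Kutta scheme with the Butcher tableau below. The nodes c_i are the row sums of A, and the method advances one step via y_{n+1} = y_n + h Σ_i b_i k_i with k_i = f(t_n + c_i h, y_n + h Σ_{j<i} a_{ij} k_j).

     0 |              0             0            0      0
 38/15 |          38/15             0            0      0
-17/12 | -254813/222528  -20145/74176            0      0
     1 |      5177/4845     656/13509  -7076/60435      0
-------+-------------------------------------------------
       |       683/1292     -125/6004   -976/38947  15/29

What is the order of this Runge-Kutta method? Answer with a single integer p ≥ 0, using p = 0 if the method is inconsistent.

4

b = (683/1292, -125/6004, -976/38947, 15/29)
c = (0, 38/15, -17/12, 1)
Ac = (0, 0, -1343/1952, 13/45)
Σ b_i: 683/1292·1 + (-125/6004)·1 + (-976/38947)·1 + 15/29·1 = 1 ✓
b·c: (-125/6004)·38/15 + (-976/38947)·(-17/12) + 15/29·1 = 1/2 ✓
b·c²: (-125/6004)·1444/225 + (-976/38947)·289/144 + 15/29·1 = 1/3 ✓
b·Ac: (-976/38947)·(-1343/1952) + 15/29·13/45 = 1/6 ✓
b·c³: (-125/6004)·54872/3375 + (-976/38947)·(-4913/1728) + 15/29·1 = 1/4 ✓
b·(c∘Ac): (-976/38947)·22831/23424 + 15/29·13/45 = 1/8 ✓
b·Ac²: (-976/38947)·(-25517/14640) + 15/29·23/300 = 1/12 ✓
b·A²c: 15/29·29/360 = 1/24 ✓; 4 stages ⇒ order 4.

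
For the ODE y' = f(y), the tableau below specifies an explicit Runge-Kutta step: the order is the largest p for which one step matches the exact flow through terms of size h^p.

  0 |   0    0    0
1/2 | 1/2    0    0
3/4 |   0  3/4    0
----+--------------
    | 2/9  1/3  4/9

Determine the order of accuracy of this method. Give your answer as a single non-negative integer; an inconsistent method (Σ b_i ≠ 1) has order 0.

3

b = (2/9, 1/3, 4/9)
c = (0, 1/2, 3/4)
Ac = (0, 0, 3/8)
Σ b_i: 2/9·1 + 1/3·1 + 4/9·1 = 1 ✓
b·c: 1/3·1/2 + 4/9·3/4 = 1/2 ✓
b·c²: 1/3·1/4 + 4/9·9/16 = 1/3 ✓
b·Ac: 4/9·3/8 = 1/6 ✓; 3 stages ⇒ order 3.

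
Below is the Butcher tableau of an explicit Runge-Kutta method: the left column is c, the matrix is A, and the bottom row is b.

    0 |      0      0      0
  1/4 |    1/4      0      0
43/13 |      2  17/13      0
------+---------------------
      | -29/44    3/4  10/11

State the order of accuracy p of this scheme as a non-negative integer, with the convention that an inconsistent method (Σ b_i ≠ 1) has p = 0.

b = (-29/44, 3/4, 10/11)
c = (0, 1/4, 43/13)
Ac = (0, 0, 17/52)
Σ b_i: (-29/44)·1 + 3/4·1 + 10/11·1 = 1 ✓
b·c: 3/4·1/4 + 10/11·43/13 = 7309/2288 ≠ 1/2 ⇒ order 1.

1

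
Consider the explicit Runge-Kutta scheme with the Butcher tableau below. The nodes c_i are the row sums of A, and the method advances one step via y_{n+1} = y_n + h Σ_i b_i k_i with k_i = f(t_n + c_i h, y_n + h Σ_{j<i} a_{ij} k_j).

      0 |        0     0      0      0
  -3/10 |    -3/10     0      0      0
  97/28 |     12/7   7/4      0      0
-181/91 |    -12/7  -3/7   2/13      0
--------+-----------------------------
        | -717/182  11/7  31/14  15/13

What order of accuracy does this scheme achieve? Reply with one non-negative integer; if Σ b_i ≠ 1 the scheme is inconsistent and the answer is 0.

1

b = (-717/182, 11/7, 31/14, 15/13)
c = (0, -3/10, 97/28, -181/91)
Ac = (0, 0, -21/40, 43/65)
Σ b_i: (-717/182)·1 + 11/7·1 + 31/14·1 + 15/13·1 = 1 ✓
b·c: 11/7·(-3/10) + 31/14·97/28 + 15/13·(-181/91) = 1624559/331240 ≠ 1/2 ⇒ order 1.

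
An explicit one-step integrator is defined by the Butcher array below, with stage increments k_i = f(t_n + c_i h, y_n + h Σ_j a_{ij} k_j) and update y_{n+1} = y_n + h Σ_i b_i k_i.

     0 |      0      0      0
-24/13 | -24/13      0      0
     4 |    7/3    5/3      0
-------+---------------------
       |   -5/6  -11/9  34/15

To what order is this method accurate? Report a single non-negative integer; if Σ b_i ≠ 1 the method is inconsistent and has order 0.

0

b = (-5/6, -11/9, 34/15)
c = (0, -24/13, 4)
Ac = (0, 0, -40/13)
Σ b_i: (-5/6)·1 + (-11/9)·1 + 34/15·1 = 19/90 ≠ 1 ⇒ order 0.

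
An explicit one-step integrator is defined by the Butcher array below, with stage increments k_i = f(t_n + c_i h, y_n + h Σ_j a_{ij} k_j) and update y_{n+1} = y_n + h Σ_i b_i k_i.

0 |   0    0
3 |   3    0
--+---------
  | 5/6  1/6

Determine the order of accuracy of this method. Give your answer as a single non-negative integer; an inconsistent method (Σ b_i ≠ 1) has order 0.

2

b = (5/6, 1/6)
c = (0, 3)
Σ b_i: 5/6·1 + 1/6·1 = 1 ✓
b·c: 1/6·3 = 1/2 ✓; 2 stages ⇒ order 2.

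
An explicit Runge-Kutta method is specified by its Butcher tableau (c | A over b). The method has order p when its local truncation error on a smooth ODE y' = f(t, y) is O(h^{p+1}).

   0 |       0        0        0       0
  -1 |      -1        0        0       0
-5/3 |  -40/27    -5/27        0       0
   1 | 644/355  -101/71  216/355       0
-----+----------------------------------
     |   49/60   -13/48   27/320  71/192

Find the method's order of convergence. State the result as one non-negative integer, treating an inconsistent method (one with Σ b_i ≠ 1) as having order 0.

4

b = (49/60, -13/48, 27/320, 71/192)
c = (0, -1, -5/3, 1)
Ac = (0, 0, 5/27, 29/71)
Σ b_i: 49/60·1 + (-13/48)·1 + 27/320·1 + 71/192·1 = 1 ✓
b·c: (-13/48)·(-1) + 27/320·(-5/3) + 71/192·1 = 1/2 ✓
b·c²: (-13/48)·1 + 27/320·25/9 + 71/192·1 = 1/3 ✓
b·Ac: 27/320·5/27 + 71/192·29/71 = 1/6 ✓
b·c³: (-13/48)·(-1) + 27/320·(-125/27) + 71/192·1 = 1/4 ✓
b·(c∘Ac): 27/320·(-25/81) + 71/192·29/71 = 1/8 ✓
b·Ac²: 27/320·(-5/27) + 71/192·19/71 = 1/12 ✓
b·A²c: 71/192·8/71 = 1/24 ✓; 4 stages ⇒ order 4.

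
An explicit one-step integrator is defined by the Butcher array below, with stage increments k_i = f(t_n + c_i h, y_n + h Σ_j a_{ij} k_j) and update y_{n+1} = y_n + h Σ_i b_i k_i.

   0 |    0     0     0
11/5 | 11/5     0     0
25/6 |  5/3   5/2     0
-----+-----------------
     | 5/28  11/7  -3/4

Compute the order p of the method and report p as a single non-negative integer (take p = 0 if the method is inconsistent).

1

b = (5/28, 11/7, -3/4)
c = (0, 11/5, 25/6)
Ac = (0, 0, 11/2)
Σ b_i: 5/28·1 + 11/7·1 + (-3/4)·1 = 1 ✓
b·c: 11/7·11/5 + (-3/4)·25/6 = 93/280 ≠ 1/2 ⇒ order 1.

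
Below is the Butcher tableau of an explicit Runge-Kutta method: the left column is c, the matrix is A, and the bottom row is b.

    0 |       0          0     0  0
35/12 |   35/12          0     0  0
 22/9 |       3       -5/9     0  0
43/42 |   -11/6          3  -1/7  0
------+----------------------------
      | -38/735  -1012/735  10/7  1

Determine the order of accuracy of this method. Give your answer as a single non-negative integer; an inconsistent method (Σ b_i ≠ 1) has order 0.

b = (-38/735, -1012/735, 10/7, 1)
c = (0, 35/12, 22/9, 43/42)
Ac = (0, 0, -175/108, 2117/252)
Σ b_i: (-38/735)·1 + (-1012/735)·1 + 10/7·1 + 1·1 = 1 ✓
b·c: (-1012/735)·35/12 + 10/7·22/9 + 1·43/42 = 1/2 ✓
b·c²: (-1012/735)·1225/144 + 10/7·484/81 + 1·1849/1764 = -16897/7938 ≠ 1/3 ⇒ order 2.
b·Ac: 10/7·(-175/108) + 1·2117/252 = 4601/756 ≠ 1/6

2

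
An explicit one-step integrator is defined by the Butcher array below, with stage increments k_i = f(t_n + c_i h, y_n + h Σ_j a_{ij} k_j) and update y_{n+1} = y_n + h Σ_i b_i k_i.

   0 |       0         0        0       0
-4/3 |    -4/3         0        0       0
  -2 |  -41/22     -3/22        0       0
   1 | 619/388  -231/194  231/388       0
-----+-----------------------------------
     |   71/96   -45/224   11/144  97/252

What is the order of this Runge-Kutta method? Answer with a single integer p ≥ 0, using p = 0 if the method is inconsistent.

4

b = (71/96, -45/224, 11/144, 97/252)
c = (0, -4/3, -2, 1)
Ac = (0, 0, 2/11, 77/194)
Σ b_i: 71/96·1 + (-45/224)·1 + 11/144·1 + 97/252·1 = 1 ✓
b·c: (-45/224)·(-4/3) + 11/144·(-2) + 97/252·1 = 1/2 ✓
b·c²: (-45/224)·16/9 + 11/144·4 + 97/252·1 = 1/3 ✓
b·Ac: 11/144·2/11 + 97/252·77/194 = 1/6 ✓
b·c³: (-45/224)·(-64/27) + 11/144·(-8) + 97/252·1 = 1/4 ✓
b·(c∘Ac): 11/144·(-4/11) + 97/252·77/194 = 1/8 ✓
b·Ac²: 11/144·(-8/33) + 97/252·77/291 = 1/12 ✓
b·A²c: 97/252·21/194 = 1/24 ✓; 4 stages ⇒ order 4.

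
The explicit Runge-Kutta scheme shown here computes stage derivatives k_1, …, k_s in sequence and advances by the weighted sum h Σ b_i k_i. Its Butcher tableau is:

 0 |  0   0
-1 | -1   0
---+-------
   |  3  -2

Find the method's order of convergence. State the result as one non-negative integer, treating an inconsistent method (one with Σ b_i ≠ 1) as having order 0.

b = (3, -2)
c = (0, -1)
Σ b_i: 3·1 + (-2)·1 = 1 ✓
b·c: (-2)·(-1) = 2 ≠ 1/2 ⇒ order 1.

1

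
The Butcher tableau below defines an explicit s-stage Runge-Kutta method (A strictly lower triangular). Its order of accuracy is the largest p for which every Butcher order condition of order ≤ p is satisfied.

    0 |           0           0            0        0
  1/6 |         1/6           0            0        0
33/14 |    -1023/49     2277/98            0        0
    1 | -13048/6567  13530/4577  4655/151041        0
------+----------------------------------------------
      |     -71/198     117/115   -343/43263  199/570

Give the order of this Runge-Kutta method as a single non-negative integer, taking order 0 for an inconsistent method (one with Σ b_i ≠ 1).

b = (-71/198, 117/115, -343/43263, 199/570)
c = (0, 1/6, 33/14, 1)
Ac = (0, 0, 759/196, 225/398)
Σ b_i: (-71/198)·1 + 117/115·1 + (-343/43263)·1 + 199/570·1 = 1 ✓
b·c: 117/115·1/6 + (-343/43263)·33/14 + 199/570·1 = 1/2 ✓
b·c²: 117/115·1/36 + (-343/43263)·1089/196 + 199/570·1 = 1/3 ✓
b·Ac: (-343/43263)·759/196 + 199/570·225/398 = 1/6 ✓
b·c³: 117/115·1/216 + (-343/43263)·35937/2744 + 199/570·1 = 1/4 ✓
b·(c∘Ac): (-343/43263)·25047/2744 + 199/570·225/398 = 1/8 ✓
b·Ac²: (-343/43263)·253/392 + 199/570·605/2388 = 1/12 ✓
b·A²c: 199/570·95/796 = 1/24 ✓; 4 stages ⇒ order 4.

4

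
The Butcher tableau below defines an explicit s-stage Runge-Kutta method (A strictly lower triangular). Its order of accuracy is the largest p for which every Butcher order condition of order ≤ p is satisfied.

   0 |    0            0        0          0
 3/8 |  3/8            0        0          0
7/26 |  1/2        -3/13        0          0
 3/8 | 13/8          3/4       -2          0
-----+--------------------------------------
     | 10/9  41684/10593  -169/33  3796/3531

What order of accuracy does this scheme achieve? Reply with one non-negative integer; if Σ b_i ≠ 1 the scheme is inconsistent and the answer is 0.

3

b = (10/9, 41684/10593, -169/33, 3796/3531)
c = (0, 3/8, 7/26, 3/8)
Ac = (0, 0, -9/104, -107/416)
Σ b_i: 10/9·1 + 41684/10593·1 + (-169/33)·1 + 3796/3531·1 = 1 ✓
b·c: 41684/10593·3/8 + (-169/33)·7/26 + 3796/3531·3/8 = 1/2 ✓
b·c²: 41684/10593·9/64 + (-169/33)·49/676 + 3796/3531·9/64 = 1/3 ✓
b·Ac: (-169/33)·(-9/104) + 3796/3531·(-107/416) = 1/6 ✓
b·c³: 41684/10593·27/512 + (-169/33)·343/17576 + 3796/3531·27/512 = 205/1248 ≠ 1/4 ⇒ order 3.
b·(c∘Ac): (-169/33)·(-63/2704) + 3796/3531·(-321/3328) = 1/64 ≠ 1/8
b·Ac²: (-169/33)·(-27/832) + 3796/3531·(-1709/43264) = 8261/66768 ≠ 1/12
b·A²c: 3796/3531·9/52 = 219/1177 ≠ 1/24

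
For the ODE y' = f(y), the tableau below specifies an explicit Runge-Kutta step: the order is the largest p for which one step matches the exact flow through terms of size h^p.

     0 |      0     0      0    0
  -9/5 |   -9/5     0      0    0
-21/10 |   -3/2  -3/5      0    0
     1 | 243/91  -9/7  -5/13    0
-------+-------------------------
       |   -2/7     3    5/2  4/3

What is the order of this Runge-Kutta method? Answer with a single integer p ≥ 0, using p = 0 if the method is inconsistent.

b = (-2/7, 3, 5/2, 4/3)
c = (0, -9/5, -21/10, 1)
Ac = (0, 0, 27/25, 2841/910)
Σ b_i: (-2/7)·1 + 3·1 + 5/2·1 + 4/3·1 = 275/42 ≠ 1 ⇒ order 0.

0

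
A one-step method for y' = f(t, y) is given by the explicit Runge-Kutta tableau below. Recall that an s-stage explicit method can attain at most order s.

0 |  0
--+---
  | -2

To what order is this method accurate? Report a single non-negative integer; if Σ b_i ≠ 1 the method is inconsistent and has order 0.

b = (-2)
c = (0)
Σ b_i: (-2)·1 = -2 ≠ 1 ⇒ order 0.

0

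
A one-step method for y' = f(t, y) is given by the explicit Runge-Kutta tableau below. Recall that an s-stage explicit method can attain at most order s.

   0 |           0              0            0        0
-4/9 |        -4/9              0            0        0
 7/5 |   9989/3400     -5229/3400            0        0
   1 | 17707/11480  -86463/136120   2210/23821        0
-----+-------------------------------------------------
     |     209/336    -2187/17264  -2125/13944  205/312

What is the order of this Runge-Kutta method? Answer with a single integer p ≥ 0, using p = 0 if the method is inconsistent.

b = (209/336, -2187/17264, -2125/13944, 205/312)
c = (0, -4/9, 7/5, 1)
Ac = (0, 0, 581/850, 169/410)
Σ b_i: 209/336·1 + (-2187/17264)·1 + (-2125/13944)·1 + 205/312·1 = 1 ✓
b·c: (-2187/17264)·(-4/9) + (-2125/13944)·7/5 + 205/312·1 = 1/2 ✓
b·c²: (-2187/17264)·16/81 + (-2125/13944)·49/25 + 205/312·1 = 1/3 ✓
b·Ac: (-2125/13944)·581/850 + 205/312·169/410 = 1/6 ✓
b·c³: (-2187/17264)·(-64/729) + (-2125/13944)·343/125 + 205/312·1 = 1/4 ✓
b·(c∘Ac): (-2125/13944)·4067/4250 + 205/312·169/410 = 1/8 ✓
b·Ac²: (-2125/13944)·(-1162/3825) + 205/312·104/1845 = 1/12 ✓
b·A²c: 205/312·13/205 = 1/24 ✓; 4 stages ⇒ order 4.

4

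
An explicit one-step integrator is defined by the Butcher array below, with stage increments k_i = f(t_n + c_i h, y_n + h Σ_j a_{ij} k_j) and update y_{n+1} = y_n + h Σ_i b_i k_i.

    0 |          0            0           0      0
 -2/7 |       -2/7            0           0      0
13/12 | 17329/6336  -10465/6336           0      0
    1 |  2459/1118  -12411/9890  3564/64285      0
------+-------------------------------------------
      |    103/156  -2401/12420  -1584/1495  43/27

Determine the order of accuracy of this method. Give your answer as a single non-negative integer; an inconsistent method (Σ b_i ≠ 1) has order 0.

b = (103/156, -2401/12420, -1584/1495, 43/27)
c = (0, -2/7, 13/12, 1)
Ac = (0, 0, 1495/3168, 18/43)
Σ b_i: 103/156·1 + (-2401/12420)·1 + (-1584/1495)·1 + 43/27·1 = 1 ✓
b·c: (-2401/12420)·(-2/7) + (-1584/1495)·13/12 + 43/27·1 = 1/2 ✓
b·c²: (-2401/12420)·4/49 + (-1584/1495)·169/144 + 43/27·1 = 1/3 ✓
b·Ac: (-1584/1495)·1495/3168 + 43/27·18/43 = 1/6 ✓
b·c³: (-2401/12420)·(-8/343) + (-1584/1495)·2197/1728 + 43/27·1 = 1/4 ✓
b·(c∘Ac): (-1584/1495)·19435/38016 + 43/27·18/43 = 1/8 ✓
b·Ac²: (-1584/1495)·(-1495/11088) + 43/27·(-45/1204) = 1/12 ✓
b·A²c: 43/27·9/344 = 1/24 ✓; 4 stages ⇒ order 4.

4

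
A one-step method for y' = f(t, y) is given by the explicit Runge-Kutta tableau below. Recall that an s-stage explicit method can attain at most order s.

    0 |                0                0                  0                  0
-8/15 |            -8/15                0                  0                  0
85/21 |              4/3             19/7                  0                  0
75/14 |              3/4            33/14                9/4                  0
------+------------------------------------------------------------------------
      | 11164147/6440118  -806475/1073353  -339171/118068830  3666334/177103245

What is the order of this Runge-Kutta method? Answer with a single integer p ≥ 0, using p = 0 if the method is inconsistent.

b = (11164147/6440118, -806475/1073353, -339171/118068830, 3666334/177103245)
c = (0, -8/15, 85/21, 75/14)
Ac = (0, 0, -152/105, 157/20)
Σ b_i: 11164147/6440118·1 + (-806475/1073353)·1 + (-339171/118068830)·1 + 3666334/177103245·1 = 1 ✓
b·c: (-806475/1073353)·(-8/15) + (-339171/118068830)·85/21 + 3666334/177103245·75/14 = 1/2 ✓
b·c²: (-806475/1073353)·64/225 + (-339171/118068830)·7225/441 + 3666334/177103245·5625/196 = 1/3 ✓
b·Ac: (-339171/118068830)·(-152/105) + 3666334/177103245·157/20 = 1/6 ✓
b·c³: (-806475/1073353)·(-512/3375) + (-339171/118068830)·614125/9261 + 3666334/177103245·421875/2744 = 3267430409/1051885940 ≠ 1/4 ⇒ order 3.
b·(c∘Ac): (-339171/118068830)·(-2584/441) + 3666334/177103245·2355/56 = 400052423/450808260 ≠ 1/8
b·Ac²: (-339171/118068830)·1216/1575 + 3666334/177103245·551731/14700 = 5763017363/7438336290 ≠ 1/12
b·A²c: 3666334/177103245·(-114/35) = -19902956/295172075 ≠ 1/24

3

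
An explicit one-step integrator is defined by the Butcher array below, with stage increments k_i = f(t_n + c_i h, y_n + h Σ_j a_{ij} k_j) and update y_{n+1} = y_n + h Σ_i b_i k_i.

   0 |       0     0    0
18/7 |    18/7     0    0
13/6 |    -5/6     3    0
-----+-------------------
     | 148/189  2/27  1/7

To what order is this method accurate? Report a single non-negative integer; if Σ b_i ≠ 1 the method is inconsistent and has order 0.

b = (148/189, 2/27, 1/7)
c = (0, 18/7, 13/6)
Ac = (0, 0, 54/7)
Σ b_i: 148/189·1 + 2/27·1 + 1/7·1 = 1 ✓
b·c: 2/27·18/7 + 1/7·13/6 = 1/2 ✓
b·c²: 2/27·324/49 + 1/7·169/36 = 2047/1764 ≠ 1/3 ⇒ order 2.
b·Ac: 1/7·54/7 = 54/49 ≠ 1/6

2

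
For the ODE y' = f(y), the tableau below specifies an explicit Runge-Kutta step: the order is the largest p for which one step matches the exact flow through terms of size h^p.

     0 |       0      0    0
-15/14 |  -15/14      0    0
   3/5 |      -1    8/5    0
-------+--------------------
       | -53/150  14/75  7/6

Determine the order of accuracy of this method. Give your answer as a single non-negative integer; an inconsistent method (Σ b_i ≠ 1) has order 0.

b = (-53/150, 14/75, 7/6)
c = (0, -15/14, 3/5)
Ac = (0, 0, -12/7)
Σ b_i: (-53/150)·1 + 14/75·1 + 7/6·1 = 1 ✓
b·c: 14/75·(-15/14) + 7/6·3/5 = 1/2 ✓
b·c²: 14/75·225/196 + 7/6·9/25 = 111/175 ≠ 1/3 ⇒ order 2.
b·Ac: 7/6·(-12/7) = -2 ≠ 1/6

2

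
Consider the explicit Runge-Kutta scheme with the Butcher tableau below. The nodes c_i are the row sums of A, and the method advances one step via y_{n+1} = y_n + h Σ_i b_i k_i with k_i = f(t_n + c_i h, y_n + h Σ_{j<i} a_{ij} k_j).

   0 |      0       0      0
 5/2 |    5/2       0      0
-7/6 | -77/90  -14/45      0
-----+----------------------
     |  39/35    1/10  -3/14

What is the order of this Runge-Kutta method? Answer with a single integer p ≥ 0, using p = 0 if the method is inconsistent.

b = (39/35, 1/10, -3/14)
c = (0, 5/2, -7/6)
Ac = (0, 0, -7/9)
Σ b_i: 39/35·1 + 1/10·1 + (-3/14)·1 = 1 ✓
b·c: 1/10·5/2 + (-3/14)·(-7/6) = 1/2 ✓
b·c²: 1/10·25/4 + (-3/14)·49/36 = 1/3 ✓
b·Ac: (-3/14)·(-7/9) = 1/6 ✓; 3 stages ⇒ order 3.

3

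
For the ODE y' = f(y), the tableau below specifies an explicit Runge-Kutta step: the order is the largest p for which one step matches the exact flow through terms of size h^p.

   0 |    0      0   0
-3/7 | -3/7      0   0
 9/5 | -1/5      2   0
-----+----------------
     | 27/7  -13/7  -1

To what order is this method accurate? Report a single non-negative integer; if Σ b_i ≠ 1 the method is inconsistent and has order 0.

1

b = (27/7, -13/7, -1)
c = (0, -3/7, 9/5)
Ac = (0, 0, -6/7)
Σ b_i: 27/7·1 + (-13/7)·1 + (-1)·1 = 1 ✓
b·c: (-13/7)·(-3/7) + (-1)·9/5 = -246/245 ≠ 1/2 ⇒ order 1.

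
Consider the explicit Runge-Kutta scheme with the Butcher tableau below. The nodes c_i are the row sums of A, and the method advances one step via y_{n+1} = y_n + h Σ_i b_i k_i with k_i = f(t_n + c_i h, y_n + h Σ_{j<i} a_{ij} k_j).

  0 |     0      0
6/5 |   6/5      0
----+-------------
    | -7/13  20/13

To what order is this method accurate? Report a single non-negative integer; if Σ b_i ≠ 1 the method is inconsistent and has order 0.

1

b = (-7/13, 20/13)
c = (0, 6/5)
Σ b_i: (-7/13)·1 + 20/13·1 = 1 ✓
b·c: 20/13·6/5 = 24/13 ≠ 1/2 ⇒ order 1.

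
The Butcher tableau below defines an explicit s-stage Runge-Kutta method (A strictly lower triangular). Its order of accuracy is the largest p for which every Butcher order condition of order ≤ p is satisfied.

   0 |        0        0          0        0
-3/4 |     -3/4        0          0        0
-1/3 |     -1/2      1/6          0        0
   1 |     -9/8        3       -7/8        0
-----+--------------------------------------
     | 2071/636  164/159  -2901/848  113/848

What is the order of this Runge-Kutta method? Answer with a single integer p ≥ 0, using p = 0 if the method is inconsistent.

b = (2071/636, 164/159, -2901/848, 113/848)
c = (0, -3/4, -1/3, 1)
Ac = (0, 0, -1/8, -47/24)
Σ b_i: 2071/636·1 + 164/159·1 + (-2901/848)·1 + 113/848·1 = 1 ✓
b·c: 164/159·(-3/4) + (-2901/848)·(-1/3) + 113/848·1 = 1/2 ✓
b·c²: 164/159·9/16 + (-2901/848)·1/9 + 113/848·1 = 1/3 ✓
b·Ac: (-2901/848)·(-1/8) + 113/848·(-47/24) = 1/6 ✓
b·c³: 164/159·(-27/64) + (-2901/848)·(-1/27) + 113/848·1 = -1337/7632 ≠ 1/4 ⇒ order 3.
b·(c∘Ac): (-2901/848)·1/24 + 113/848·(-47/24) = -2053/5088 ≠ 1/8
b·Ac²: (-2901/848)·3/32 + 113/848·229/144 = -26573/244224 ≠ 1/12
b·A²c: 113/848·7/64 = 791/54272 ≠ 1/24

3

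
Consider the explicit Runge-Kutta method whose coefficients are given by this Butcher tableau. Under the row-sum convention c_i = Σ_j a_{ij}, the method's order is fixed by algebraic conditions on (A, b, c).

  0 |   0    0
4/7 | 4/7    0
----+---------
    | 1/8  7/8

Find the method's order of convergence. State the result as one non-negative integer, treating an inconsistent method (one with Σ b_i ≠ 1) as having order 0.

b = (1/8, 7/8)
c = (0, 4/7)
Σ b_i: 1/8·1 + 7/8·1 = 1 ✓
b·c: 7/8·4/7 = 1/2 ✓; 2 stages ⇒ order 2.

2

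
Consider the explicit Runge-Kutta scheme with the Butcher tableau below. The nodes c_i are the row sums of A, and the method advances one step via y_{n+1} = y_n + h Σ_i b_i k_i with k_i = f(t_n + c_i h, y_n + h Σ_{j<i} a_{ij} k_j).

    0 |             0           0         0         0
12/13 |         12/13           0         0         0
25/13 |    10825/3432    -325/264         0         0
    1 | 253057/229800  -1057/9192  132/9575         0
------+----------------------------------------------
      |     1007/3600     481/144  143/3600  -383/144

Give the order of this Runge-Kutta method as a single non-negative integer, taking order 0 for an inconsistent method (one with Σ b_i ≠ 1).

b = (1007/3600, 481/144, 143/3600, -383/144)
c = (0, 12/13, 25/13, 1)
Ac = (0, 0, -25/22, -61/766)
Σ b_i: 1007/3600·1 + 481/144·1 + 143/3600·1 + (-383/144)·1 = 1 ✓
b·c: 481/144·12/13 + 143/3600·25/13 + (-383/144)·1 = 1/2 ✓
b·c²: 481/144·144/169 + 143/3600·625/169 + (-383/144)·1 = 1/3 ✓
b·Ac: 143/3600·(-25/22) + (-383/144)·(-61/766) = 1/6 ✓
b·c³: 481/144·1728/2197 + 143/3600·15625/2197 + (-383/144)·1 = 1/4 ✓
b·(c∘Ac): 143/3600·(-625/286) + (-383/144)·(-61/766) = 1/8 ✓
b·Ac²: 143/3600·(-150/143) + (-383/144)·(-18/383) = 1/12 ✓
b·A²c: (-383/144)·(-6/383) = 1/24 ✓; 4 stages ⇒ order 4.

4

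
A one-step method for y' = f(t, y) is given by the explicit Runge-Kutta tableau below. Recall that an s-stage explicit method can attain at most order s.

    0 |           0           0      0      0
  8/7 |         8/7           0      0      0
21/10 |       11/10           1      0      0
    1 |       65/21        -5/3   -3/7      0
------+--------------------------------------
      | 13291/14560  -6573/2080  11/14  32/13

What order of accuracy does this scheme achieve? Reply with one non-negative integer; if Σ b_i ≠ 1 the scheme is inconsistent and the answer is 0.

b = (13291/14560, -6573/2080, 11/14, 32/13)
c = (0, 8/7, 21/10, 1)
Ac = (0, 0, 8/7, -589/210)
Σ b_i: 13291/14560·1 + (-6573/2080)·1 + 11/14·1 + 32/13·1 = 1 ✓
b·c: (-6573/2080)·8/7 + 11/14·21/10 + 32/13·1 = 1/2 ✓
b·c²: (-6573/2080)·64/49 + 11/14·441/100 + 32/13·1 = 32743/18200 ≠ 1/3 ⇒ order 2.
b·Ac: 11/14·8/7 + 32/13·(-589/210) = -57388/9555 ≠ 1/6

2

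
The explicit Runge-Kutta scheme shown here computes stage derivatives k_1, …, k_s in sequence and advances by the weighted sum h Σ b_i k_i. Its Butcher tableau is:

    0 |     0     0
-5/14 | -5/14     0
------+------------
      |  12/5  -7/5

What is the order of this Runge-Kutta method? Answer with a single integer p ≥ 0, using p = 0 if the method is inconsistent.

b = (12/5, -7/5)
c = (0, -5/14)
Σ b_i: 12/5·1 + (-7/5)·1 = 1 ✓
b·c: (-7/5)·(-5/14) = 1/2 ✓; 2 stages ⇒ order 2.

2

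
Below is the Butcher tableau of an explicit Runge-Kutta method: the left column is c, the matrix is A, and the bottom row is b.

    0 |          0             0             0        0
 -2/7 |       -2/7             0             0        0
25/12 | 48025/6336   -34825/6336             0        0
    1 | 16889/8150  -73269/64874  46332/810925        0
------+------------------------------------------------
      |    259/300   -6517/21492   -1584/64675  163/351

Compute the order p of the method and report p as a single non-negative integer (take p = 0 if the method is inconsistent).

4

b = (259/300, -6517/21492, -1584/64675, 163/351)
c = (0, -2/7, 25/12, 1)
Ac = (0, 0, 4975/3168, 72/163)
Σ b_i: 259/300·1 + (-6517/21492)·1 + (-1584/64675)·1 + 163/351·1 = 1 ✓
b·c: (-6517/21492)·(-2/7) + (-1584/64675)·25/12 + 163/351·1 = 1/2 ✓
b·c²: (-6517/21492)·4/49 + (-1584/64675)·625/144 + 163/351·1 = 1/3 ✓
b·Ac: (-1584/64675)·4975/3168 + 163/351·72/163 = 1/6 ✓
b·c³: (-6517/21492)·(-8/343) + (-1584/64675)·15625/1728 + 163/351·1 = 1/4 ✓
b·(c∘Ac): (-1584/64675)·124375/38016 + 163/351·72/163 = 1/8 ✓
b·Ac²: (-1584/64675)·(-4975/11088) + 163/351·711/4564 = 1/12 ✓
b·A²c: 163/351·117/1304 = 1/24 ✓; 4 stages ⇒ order 4.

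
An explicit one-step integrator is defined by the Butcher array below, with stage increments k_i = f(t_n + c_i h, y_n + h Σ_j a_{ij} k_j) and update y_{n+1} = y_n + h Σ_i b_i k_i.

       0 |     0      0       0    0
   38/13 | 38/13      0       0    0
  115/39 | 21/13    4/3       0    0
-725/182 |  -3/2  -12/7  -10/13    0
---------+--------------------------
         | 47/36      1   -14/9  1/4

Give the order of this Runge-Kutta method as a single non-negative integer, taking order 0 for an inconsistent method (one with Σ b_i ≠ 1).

b = (47/36, 1, -14/9, 1/4)
c = (0, 38/13, 115/39, -725/182)
Ac = (0, 0, 152/39, -25834/3549)
Σ b_i: 47/36·1 + 1·1 + (-14/9)·1 + 1/4·1 = 1 ✓
b·c: 1·38/13 + (-14/9)·115/39 + 1/4·(-725/182) = -52279/19656 ≠ 1/2 ⇒ order 1.

1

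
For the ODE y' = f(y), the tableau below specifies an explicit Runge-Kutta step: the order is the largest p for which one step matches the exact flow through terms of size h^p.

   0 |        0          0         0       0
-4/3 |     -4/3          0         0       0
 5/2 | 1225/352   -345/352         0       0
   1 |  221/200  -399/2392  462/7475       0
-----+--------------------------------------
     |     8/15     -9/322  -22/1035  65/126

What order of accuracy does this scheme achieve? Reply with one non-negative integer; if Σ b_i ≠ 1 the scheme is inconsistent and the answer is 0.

b = (8/15, -9/322, -22/1035, 65/126)
c = (0, -4/3, 5/2, 1)
Ac = (0, 0, 115/88, 49/130)
Σ b_i: 8/15·1 + (-9/322)·1 + (-22/1035)·1 + 65/126·1 = 1 ✓
b·c: (-9/322)·(-4/3) + (-22/1035)·5/2 + 65/126·1 = 1/2 ✓
b·c²: (-9/322)·16/9 + (-22/1035)·25/4 + 65/126·1 = 1/3 ✓
b·Ac: (-22/1035)·115/88 + 65/126·49/130 = 1/6 ✓
b·c³: (-9/322)·(-64/27) + (-22/1035)·125/8 + 65/126·1 = 1/4 ✓
b·(c∘Ac): (-22/1035)·575/176 + 65/126·49/130 = 1/8 ✓
b·Ac²: (-22/1035)·(-115/66) + 65/126·7/78 = 1/12 ✓
b·A²c: 65/126·21/260 = 1/24 ✓; 4 stages ⇒ order 4.

4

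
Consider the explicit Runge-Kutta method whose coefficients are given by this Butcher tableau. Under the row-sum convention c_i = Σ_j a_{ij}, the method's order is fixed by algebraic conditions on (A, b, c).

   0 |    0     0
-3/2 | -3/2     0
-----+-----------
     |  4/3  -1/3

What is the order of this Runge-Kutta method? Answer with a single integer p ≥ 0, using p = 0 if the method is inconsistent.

b = (4/3, -1/3)
c = (0, -3/2)
Σ b_i: 4/3·1 + (-1/3)·1 = 1 ✓
b·c: (-1/3)·(-3/2) = 1/2 ✓; 2 stages ⇒ order 2.

2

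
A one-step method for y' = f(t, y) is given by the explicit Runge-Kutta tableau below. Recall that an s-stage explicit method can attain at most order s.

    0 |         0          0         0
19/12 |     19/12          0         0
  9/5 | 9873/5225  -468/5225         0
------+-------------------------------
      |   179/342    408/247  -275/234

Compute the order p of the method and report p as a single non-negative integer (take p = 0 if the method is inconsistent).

b = (179/342, 408/247, -275/234)
c = (0, 19/12, 9/5)
Ac = (0, 0, -39/275)
Σ b_i: 179/342·1 + 408/247·1 + (-275/234)·1 = 1 ✓
b·c: 408/247·19/12 + (-275/234)·9/5 = 1/2 ✓
b·c²: 408/247·361/144 + (-275/234)·81/25 = 1/3 ✓
b·Ac: (-275/234)·(-39/275) = 1/6 ✓; 3 stages ⇒ order 3.

3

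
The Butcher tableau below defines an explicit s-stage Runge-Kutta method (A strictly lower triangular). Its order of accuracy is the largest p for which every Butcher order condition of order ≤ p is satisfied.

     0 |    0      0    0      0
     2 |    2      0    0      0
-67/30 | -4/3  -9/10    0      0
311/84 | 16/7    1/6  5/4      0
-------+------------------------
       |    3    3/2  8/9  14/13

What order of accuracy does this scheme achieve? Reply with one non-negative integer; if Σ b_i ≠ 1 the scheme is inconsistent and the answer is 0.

0

b = (3, 3/2, 8/9, 14/13)
c = (0, 2, -67/30, 311/84)
Ac = (0, 0, -9/5, -59/24)
Σ b_i: 3·1 + 3/2·1 + 8/9·1 + 14/13·1 = 1513/234 ≠ 1 ⇒ order 0.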